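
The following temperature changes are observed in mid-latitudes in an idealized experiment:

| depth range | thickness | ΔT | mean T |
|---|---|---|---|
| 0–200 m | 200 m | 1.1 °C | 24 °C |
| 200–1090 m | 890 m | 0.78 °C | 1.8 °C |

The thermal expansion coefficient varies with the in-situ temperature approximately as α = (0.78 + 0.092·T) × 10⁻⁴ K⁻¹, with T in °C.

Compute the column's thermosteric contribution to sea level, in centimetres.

Layer 1: α = (0.78 + 0.092×24)×10⁻⁴ = 2.988×10⁻⁴ K⁻¹
Layer 2: α = (0.78 + 0.092×1.8)×10⁻⁴ = 0.9456×10⁻⁴ K⁻¹
0–200 m: 1.1 × 2.988×10⁻⁴ × 200 = 0.065736 m
0.78 × 890 × 0.9456×10⁻⁴ = 0.065643552 m
Δh = 0.065736 + 0.065643552 = 0.131379552 m

Δh = 13 cm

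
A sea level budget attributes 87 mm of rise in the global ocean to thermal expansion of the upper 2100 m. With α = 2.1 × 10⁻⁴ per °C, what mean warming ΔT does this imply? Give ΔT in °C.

ΔT = Δh/(αH) = 0.087 / (2.1×10⁻⁴ × 2100) ≈ 0.1973 °C

ΔT ≈ 0.197 °C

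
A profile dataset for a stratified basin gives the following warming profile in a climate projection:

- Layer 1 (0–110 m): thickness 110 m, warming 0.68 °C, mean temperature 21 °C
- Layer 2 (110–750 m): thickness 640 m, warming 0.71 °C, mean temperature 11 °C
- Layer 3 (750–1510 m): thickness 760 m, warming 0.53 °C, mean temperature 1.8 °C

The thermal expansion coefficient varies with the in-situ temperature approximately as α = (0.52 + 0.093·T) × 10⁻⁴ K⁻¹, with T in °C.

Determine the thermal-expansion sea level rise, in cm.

12 cm

Layer 1: α = (0.52 + 0.093×21)×10⁻⁴ = 2.473×10⁻⁴ K⁻¹
Layer 2: α = (0.52 + 0.093×11)×10⁻⁴ = 1.543×10⁻⁴ K⁻¹
Layer 3: α = (0.52 + 0.093×1.8)×10⁻⁴ = 0.6874×10⁻⁴ K⁻¹
0–110 m: 110 × 0.68 × 2.473×10⁻⁴ = 0.01849804 m
0.71 × 640 × 1.543×10⁻⁴ = 0.07011392 m
0.53 × 760 × 0.6874×10⁻⁴ = 0.027688472 m
Δh = 0.01849804 + 0.07011392 + 0.027688472 = 0.116300432 m ≈ 12 cm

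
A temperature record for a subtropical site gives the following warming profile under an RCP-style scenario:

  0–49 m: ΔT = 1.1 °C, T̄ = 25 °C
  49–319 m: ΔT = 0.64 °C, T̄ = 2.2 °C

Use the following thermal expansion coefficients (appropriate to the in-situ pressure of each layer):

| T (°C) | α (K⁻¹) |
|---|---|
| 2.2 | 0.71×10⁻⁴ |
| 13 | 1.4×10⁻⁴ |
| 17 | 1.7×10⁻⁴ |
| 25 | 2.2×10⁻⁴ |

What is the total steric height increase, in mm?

Layer 1 at 25 °C → α = 2.2×10⁻⁴ K⁻¹
Layer 2 at 2.2 °C → α = 0.71×10⁻⁴ K⁻¹
2.2×10⁻⁴ × 1.1 × 49 = 0.011858 m
Layer 2: 0.64 × 270 × 0.71×10⁻⁴ = 0.0122688 m
Δh = 0.011858 + 0.0122688 = 0.0241268 m

about 24 mm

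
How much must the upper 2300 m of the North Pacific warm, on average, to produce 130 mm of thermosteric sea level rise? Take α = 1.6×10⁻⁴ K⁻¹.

0.35 K

ΔT = Δh/(αH) = 0.13 / (1.6×10⁻⁴ × 2300) ≈ 0.3533 K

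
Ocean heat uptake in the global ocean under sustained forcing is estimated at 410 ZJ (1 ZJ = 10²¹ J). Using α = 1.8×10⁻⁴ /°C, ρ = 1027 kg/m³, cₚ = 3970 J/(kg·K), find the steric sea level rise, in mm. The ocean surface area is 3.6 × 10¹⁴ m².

Per unit area: Q = 410×10²¹ / (3.6×10¹⁴) ≈ 1.139×10⁹ J/m²
Δh = αQ/(ρcₚ) = 1.8×10⁻⁴ × 1.139×10⁹ / (1027 × 3970) ≈ 0.050285 m

Δh ≈ 50.3 mm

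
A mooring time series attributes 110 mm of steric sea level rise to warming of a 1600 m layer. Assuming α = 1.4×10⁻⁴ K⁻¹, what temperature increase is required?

0.49 K

ΔT = Δh/(αH) = 0.11 / (1.4×10⁻⁴ × 1600) ≈ 0.4911 K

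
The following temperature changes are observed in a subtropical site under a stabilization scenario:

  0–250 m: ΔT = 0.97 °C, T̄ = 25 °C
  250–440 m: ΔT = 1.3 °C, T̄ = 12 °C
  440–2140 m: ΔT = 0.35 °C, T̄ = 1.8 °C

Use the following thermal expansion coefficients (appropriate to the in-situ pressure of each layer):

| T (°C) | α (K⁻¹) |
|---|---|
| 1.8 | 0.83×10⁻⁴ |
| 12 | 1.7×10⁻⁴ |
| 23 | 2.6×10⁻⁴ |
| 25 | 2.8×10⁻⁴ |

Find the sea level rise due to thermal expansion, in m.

0.16 m of thermosteric rise

Layer 1 at 25 °C → α = 2.8×10⁻⁴ K⁻¹
Layer 2 at 12 °C → α = 1.7×10⁻⁴ K⁻¹
Layer 3 at 1.8 °C → α = 0.83×10⁻⁴ K⁻¹
0.97 × 250 × 2.8×10⁻⁴ = 0.06790 m
Layer 2: 190 × 1.3 × 1.7×10⁻⁴ = 0.04199 m
440–2140 m: 1700 × 0.35 × 0.83×10⁻⁴ = 0.049385 m
Δh = 0.06790 + 0.04199 + 0.049385 = 0.159275 m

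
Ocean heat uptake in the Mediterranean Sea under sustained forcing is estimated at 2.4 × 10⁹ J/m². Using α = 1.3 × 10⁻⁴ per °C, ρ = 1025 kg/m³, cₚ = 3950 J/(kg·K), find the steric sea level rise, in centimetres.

Δh = 7.71 cm

Δh = αQ/(ρcₚ) = 1.3×10⁻⁴ × 2.4×10⁹ / (1025 × 3950) ≈ 0.077061 m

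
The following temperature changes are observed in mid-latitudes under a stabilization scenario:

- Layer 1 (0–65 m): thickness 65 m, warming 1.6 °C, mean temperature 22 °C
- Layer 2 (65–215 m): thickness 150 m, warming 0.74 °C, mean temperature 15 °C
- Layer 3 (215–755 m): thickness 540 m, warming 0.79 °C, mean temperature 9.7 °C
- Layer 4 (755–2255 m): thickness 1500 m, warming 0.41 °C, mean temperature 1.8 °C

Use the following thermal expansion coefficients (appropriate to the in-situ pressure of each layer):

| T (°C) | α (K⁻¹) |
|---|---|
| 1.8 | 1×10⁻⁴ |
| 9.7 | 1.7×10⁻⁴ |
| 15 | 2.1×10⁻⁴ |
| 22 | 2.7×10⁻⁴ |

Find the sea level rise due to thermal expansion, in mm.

Layer 1 at 22 °C → α = 2.7×10⁻⁴ K⁻¹
Layer 2 at 15 °C → α = 2.1×10⁻⁴ K⁻¹
Layer 3 at 9.7 °C → α = 1.7×10⁻⁴ K⁻¹
Layer 4 at 1.8 °C → α = 1×10⁻⁴ K⁻¹
Layer 1: 2.7×10⁻⁴ × 65 × 1.6 = 0.02808 m
Layer 2: 0.74 × 150 × 2.1×10⁻⁴ = 0.02331 m
Layer 3: 1.7×10⁻⁴ × 540 × 0.79 = 0.072522 m
1500 × 1×10⁻⁴ × 0.41 = 0.06150 m
Δh = 0.02808 + 0.02331 + 0.072522 + 0.06150 = 0.185412 m

185 mm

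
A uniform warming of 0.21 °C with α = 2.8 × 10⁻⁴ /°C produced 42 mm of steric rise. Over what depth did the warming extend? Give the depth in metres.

H = Δh/(αΔT) = 0.042 / (2.8×10⁻⁴ × 0.21) ≈ 714.3 m

about 714 m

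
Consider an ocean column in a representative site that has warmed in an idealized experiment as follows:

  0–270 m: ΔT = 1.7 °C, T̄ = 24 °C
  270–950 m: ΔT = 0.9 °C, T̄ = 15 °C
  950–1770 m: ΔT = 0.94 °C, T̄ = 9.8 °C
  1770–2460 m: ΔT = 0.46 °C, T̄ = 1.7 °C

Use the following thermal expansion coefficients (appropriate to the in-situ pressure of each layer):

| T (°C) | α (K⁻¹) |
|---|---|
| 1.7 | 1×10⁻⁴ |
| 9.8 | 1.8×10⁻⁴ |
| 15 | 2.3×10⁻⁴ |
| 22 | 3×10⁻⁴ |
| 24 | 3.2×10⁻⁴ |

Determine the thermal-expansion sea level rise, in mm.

Layer 1 at 24 °C → α = 3.2×10⁻⁴ K⁻¹
Layer 2 at 15 °C → α = 2.3×10⁻⁴ K⁻¹
Layer 3 at 9.8 °C → α = 1.8×10⁻⁴ K⁻¹
Layer 4 at 1.7 °C → α = 1×10⁻⁴ K⁻¹
Layer 1: 1.7 × 270 × 3.2×10⁻⁴ = 0.14688 m
680 × 2.3×10⁻⁴ × 0.9 = 0.14076 m
950–1770 m: 820 × 0.94 × 1.8×10⁻⁴ = 0.138744 m
Layer 4: 1×10⁻⁴ × 690 × 0.46 = 0.03174 m
Δh = 0.14688 + 0.14076 + 0.138744 + 0.03174 = 0.458124 m

Δh = 458 mm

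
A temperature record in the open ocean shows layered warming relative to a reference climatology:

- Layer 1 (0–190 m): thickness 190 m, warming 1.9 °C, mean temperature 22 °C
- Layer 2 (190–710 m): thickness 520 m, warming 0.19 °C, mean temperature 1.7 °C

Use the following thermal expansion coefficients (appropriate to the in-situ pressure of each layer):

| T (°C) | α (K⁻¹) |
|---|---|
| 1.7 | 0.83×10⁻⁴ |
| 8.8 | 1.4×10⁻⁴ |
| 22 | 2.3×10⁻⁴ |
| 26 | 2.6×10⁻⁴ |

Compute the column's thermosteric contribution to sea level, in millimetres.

Layer 1 at 22 °C → α = 2.3×10⁻⁴ K⁻¹
Layer 2 at 1.7 °C → α = 0.83×10⁻⁴ K⁻¹
Layer 1: 1.9 × 2.3×10⁻⁴ × 190 = 0.08303 m
190–710 m: 0.19 × 0.83×10⁻⁴ × 520 = 0.0082004 m
Δh = 0.08303 + 0.0082004 = 0.0912304 m

Δh = 91.2 mm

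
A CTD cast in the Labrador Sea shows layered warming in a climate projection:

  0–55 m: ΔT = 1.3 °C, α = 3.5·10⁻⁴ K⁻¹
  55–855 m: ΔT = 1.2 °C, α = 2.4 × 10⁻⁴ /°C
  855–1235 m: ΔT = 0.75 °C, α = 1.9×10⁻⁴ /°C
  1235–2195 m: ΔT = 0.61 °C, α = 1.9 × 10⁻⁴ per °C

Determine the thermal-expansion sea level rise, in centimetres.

Layer 1: 55 × 3.5×10⁻⁴ × 1.3 = 0.025025 m
55–855 m: 2.4×10⁻⁴ × 800 × 1.2 = 0.23040 m
1.9×10⁻⁴ × 0.75 × 380 = 0.05415 m
1235–2195 m: 1.9×10⁻⁴ × 0.61 × 960 = 0.111264 m
Δh = 0.025025 + 0.23040 + 0.05415 + 0.111264 = 0.420839 m

Δh = 42.1 cm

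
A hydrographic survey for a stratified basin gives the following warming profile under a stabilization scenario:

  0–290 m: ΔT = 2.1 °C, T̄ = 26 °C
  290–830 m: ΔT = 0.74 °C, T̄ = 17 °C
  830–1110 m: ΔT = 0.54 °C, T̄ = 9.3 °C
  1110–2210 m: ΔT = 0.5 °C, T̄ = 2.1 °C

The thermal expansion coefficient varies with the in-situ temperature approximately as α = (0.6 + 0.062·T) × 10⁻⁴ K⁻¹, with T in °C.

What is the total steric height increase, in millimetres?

Δh ≈ 260 mm

Layer 1: α = (0.6 + 0.062×26)×10⁻⁴ = 2.212×10⁻⁴ K⁻¹
Layer 2: α = (0.6 + 0.062×17)×10⁻⁴ = 1.654×10⁻⁴ K⁻¹
Layer 3: α = (0.6 + 0.062×9.3)×10⁻⁴ = 1.1766×10⁻⁴ K⁻¹
Layer 4: α = (0.6 + 0.062×2.1)×10⁻⁴ = 0.7302×10⁻⁴ K⁻¹
2.1 × 2.212×10⁻⁴ × 290 = 0.1347108 m
Layer 2: 540 × 1.654×10⁻⁴ × 0.74 = 0.06609384 m
0.54 × 280 × 1.1766×10⁻⁴ = 0.017790192 m
1110–2210 m: 0.5 × 1100 × 0.7302×10⁻⁴ = 0.040161 m
Δh = 0.1347108 + 0.06609384 + 0.017790192 + 0.040161 = 0.258755832 m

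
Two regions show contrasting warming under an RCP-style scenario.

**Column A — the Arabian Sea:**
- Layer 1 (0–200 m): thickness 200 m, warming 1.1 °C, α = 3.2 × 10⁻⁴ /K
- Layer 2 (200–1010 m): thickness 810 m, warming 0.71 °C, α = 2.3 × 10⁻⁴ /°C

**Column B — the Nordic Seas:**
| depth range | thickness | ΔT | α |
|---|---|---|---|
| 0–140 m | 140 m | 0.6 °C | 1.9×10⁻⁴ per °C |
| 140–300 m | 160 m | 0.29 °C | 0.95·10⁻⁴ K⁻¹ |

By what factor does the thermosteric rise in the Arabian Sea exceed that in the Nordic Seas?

a factor of 9.95

A 1.1 × 3.2×10⁻⁴ × 200 = 0.07040 m
A Layer 2: 810 × 0.71 × 2.3×10⁻⁴ = 0.132273 m
A total: 0.202673 m
B Layer 1: 0.6 × 140 × 1.9×10⁻⁴ = 0.01596 m
B Layer 2: 160 × 0.95×10⁻⁴ × 0.29 = 0.004408 m
B total: 0.020368 m
Ratio: 0.202673 / 0.020368 ≈ 9.951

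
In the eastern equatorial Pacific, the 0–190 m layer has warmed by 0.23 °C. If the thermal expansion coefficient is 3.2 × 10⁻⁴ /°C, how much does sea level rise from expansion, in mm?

14.0 mm of thermosteric rise

Δh = αΔT·H = 3.2×10⁻⁴ × 0.23 × 190 = 0.013984 m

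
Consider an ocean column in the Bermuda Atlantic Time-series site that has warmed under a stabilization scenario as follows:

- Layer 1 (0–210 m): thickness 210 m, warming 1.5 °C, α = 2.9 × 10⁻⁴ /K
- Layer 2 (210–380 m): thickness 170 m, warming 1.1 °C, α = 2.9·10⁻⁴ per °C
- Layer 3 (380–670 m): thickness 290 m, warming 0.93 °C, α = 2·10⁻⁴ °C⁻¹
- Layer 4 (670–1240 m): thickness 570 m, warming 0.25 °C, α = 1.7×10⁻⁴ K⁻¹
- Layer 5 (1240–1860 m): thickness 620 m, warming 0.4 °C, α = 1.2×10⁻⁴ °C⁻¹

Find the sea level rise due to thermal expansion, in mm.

Δh ≈ 250 mm

Layer 1: 1.5 × 2.9×10⁻⁴ × 210 = 0.09135 m
Layer 2: 2.9×10⁻⁴ × 1.1 × 170 = 0.05423 m
380–670 m: 2×10⁻⁴ × 290 × 0.93 = 0.05394 m
Layer 4: 0.25 × 1.7×10⁻⁴ × 570 = 0.024225 m
1240–1860 m: 0.4 × 620 × 1.2×10⁻⁴ = 0.02976 m
Δh = 0.09135 + 0.05423 + 0.05394 + 0.024225 + 0.02976 = 0.253505 m ≈ 250 mm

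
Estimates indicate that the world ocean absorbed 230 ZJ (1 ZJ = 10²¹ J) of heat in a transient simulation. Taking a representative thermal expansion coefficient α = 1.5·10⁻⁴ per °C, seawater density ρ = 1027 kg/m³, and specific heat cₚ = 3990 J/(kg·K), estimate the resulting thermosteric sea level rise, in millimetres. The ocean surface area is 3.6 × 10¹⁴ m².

Per unit area: Q = 230×10²¹ / (3.6×10¹⁴) ≈ 6.389×10⁸ J/m²
Δh = αQ/(ρcₚ) = 1.5×10⁻⁴ × 6.389×10⁸ / (1027 × 3990) ≈ 0.023387 m

23.4 mm of thermosteric rise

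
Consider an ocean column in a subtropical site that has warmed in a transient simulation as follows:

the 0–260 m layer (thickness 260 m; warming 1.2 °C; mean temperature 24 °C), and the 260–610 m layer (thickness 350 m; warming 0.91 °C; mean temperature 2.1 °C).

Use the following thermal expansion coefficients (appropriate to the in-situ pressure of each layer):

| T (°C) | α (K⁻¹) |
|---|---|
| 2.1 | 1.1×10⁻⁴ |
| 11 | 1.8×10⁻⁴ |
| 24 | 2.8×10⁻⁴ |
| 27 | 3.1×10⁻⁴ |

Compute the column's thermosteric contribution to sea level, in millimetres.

about 122 mm

Layer 1 at 24 °C → α = 2.8×10⁻⁴ K⁻¹
Layer 2 at 2.1 °C → α = 1.1×10⁻⁴ K⁻¹
260 × 2.8×10⁻⁴ × 1.2 = 0.08736 m
260–610 m: 0.91 × 350 × 1.1×10⁻⁴ = 0.035035 m
Δh = 0.08736 + 0.035035 = 0.122395 m ≈ 122 mm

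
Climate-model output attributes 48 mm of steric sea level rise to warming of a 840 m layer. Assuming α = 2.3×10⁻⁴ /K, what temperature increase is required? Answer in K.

ΔT = Δh/(αH) = 0.048 / (2.3×10⁻⁴ × 840) ≈ 0.2484 K

0.248 K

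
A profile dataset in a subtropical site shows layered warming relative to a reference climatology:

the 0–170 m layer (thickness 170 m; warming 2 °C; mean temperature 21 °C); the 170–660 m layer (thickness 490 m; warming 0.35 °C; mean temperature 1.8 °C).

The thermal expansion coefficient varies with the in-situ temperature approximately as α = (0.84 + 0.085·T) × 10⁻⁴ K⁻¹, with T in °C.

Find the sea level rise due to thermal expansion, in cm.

10.6 cm

Layer 1: α = (0.84 + 0.085×21)×10⁻⁴ = 2.625×10⁻⁴ K⁻¹
Layer 2: α = (0.84 + 0.085×1.8)×10⁻⁴ = 0.993×10⁻⁴ K⁻¹
170 × 2.625×10⁻⁴ × 2 = 0.08925 m
170–660 m: 490 × 0.35 × 0.993×10⁻⁴ = 0.01702995 m
Δh = 0.08925 + 0.01702995 = 0.10627995 m ≈ 10.6 cm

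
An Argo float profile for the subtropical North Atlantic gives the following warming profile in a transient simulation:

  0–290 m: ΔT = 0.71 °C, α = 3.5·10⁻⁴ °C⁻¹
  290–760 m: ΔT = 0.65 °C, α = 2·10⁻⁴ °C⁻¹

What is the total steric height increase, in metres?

0.133 m of thermosteric rise

Layer 1: 0.71 × 3.5×10⁻⁴ × 290 = 0.072065 m
Layer 2: 470 × 0.65 × 2×10⁻⁴ = 0.06110 m
Δh = 0.072065 + 0.06110 = 0.133165 m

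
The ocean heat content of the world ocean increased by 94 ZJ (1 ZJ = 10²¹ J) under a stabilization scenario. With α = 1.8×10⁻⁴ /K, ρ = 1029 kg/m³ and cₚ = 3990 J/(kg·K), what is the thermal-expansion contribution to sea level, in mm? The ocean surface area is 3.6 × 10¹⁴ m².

Δh ≈ 11 mm

Per unit area: Q = 94×10²¹ / (3.6×10¹⁴) ≈ 2.611×10⁸ J/m²
Δh = αQ/(ρcₚ) = 1.8×10⁻⁴ × 2.611×10⁸ / (1029 × 3990) ≈ 0.011447 m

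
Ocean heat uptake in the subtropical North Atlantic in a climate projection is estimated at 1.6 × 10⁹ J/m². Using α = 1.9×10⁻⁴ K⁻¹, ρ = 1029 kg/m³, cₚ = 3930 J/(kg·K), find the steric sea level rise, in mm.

Δh = αQ/(ρcₚ) = 1.9×10⁻⁴ × 1.6×10⁹ / (1029 × 3930) ≈ 0.075174 m

75 mm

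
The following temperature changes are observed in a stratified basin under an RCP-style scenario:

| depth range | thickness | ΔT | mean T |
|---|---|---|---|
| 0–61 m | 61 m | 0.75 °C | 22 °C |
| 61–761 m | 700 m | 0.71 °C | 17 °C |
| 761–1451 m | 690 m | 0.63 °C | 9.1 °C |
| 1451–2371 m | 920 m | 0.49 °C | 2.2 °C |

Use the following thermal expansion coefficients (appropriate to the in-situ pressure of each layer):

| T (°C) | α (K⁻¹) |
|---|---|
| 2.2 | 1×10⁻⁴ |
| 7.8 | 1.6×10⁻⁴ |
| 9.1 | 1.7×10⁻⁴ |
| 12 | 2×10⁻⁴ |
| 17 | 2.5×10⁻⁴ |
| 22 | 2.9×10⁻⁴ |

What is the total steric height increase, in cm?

about 26 cm

Layer 1 at 22 °C → α = 2.9×10⁻⁴ K⁻¹
Layer 2 at 17 °C → α = 2.5×10⁻⁴ K⁻¹
Layer 3 at 9.1 °C → α = 1.7×10⁻⁴ K⁻¹
Layer 4 at 2.2 °C → α = 1×10⁻⁴ K⁻¹
Layer 1: 61 × 2.9×10⁻⁴ × 0.75 = 0.0132675 m
0.71 × 700 × 2.5×10⁻⁴ = 0.12425 m
761–1451 m: 1.7×10⁻⁴ × 690 × 0.63 = 0.073899 m
Layer 4: 1×10⁻⁴ × 920 × 0.49 = 0.04508 m
Δh = 0.0132675 + 0.12425 + 0.073899 + 0.04508 = 0.2564965 m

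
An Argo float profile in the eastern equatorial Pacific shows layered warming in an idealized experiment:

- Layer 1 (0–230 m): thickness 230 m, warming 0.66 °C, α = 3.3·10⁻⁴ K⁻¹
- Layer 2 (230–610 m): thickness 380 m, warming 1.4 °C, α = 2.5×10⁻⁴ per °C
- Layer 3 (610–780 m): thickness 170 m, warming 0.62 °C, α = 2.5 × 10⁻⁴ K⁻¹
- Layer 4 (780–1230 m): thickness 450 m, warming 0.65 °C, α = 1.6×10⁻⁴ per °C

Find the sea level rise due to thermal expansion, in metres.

3.3×10⁻⁴ × 0.66 × 230 = 0.050094 m
380 × 2.5×10⁻⁴ × 1.4 = 0.13300 m
Layer 3: 0.62 × 2.5×10⁻⁴ × 170 = 0.02635 m
450 × 1.6×10⁻⁴ × 0.65 = 0.04680 m
Δh = 0.050094 + 0.13300 + 0.02635 + 0.04680 = 0.256244 m

0.26 m of thermosteric rise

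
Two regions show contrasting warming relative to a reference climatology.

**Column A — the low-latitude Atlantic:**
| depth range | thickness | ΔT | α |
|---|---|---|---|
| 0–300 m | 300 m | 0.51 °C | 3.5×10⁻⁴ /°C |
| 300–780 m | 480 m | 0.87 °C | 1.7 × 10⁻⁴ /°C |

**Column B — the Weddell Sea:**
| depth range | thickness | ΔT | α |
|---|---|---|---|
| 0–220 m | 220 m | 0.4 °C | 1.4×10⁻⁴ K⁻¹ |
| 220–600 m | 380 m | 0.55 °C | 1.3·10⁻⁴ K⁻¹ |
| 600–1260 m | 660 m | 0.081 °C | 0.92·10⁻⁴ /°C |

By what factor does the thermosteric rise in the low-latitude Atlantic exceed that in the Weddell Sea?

A Layer 1: 3.5×10⁻⁴ × 300 × 0.51 = 0.05355 m
A 480 × 1.7×10⁻⁴ × 0.87 = 0.070992 m
A total: 0.124542 m
B 1.4×10⁻⁴ × 220 × 0.4 = 0.01232 m
B Layer 2: 0.55 × 380 × 1.3×10⁻⁴ = 0.02717 m
B 660 × 0.92×10⁻⁴ × 0.081 = 0.00491832 m
B total: 0.04440832 m
Ratio: 0.124542 / 0.04440832 ≈ 2.804

a factor of 2.8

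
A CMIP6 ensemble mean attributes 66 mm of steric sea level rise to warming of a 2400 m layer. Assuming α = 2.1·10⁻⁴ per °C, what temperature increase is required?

ΔT ≈ 0.131 K

ΔT = Δh/(αH) = 0.066 / (2.1×10⁻⁴ × 2400) ≈ 0.1310 K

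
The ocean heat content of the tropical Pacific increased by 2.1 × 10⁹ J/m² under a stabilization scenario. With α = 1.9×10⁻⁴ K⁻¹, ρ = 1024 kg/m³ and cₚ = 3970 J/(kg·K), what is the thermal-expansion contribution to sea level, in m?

Δh = αQ/(ρcₚ) = 1.9×10⁻⁴ × 2.1×10⁹ / (1024 × 3970) ≈ 0.098148 m

about 0.0981 m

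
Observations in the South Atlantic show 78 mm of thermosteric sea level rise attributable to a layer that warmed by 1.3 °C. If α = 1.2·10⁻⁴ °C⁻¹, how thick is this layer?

H ≈ 500 m

H = Δh/(αΔT) = 0.078 / (1.2×10⁻⁴ × 1.3) = 500.0 m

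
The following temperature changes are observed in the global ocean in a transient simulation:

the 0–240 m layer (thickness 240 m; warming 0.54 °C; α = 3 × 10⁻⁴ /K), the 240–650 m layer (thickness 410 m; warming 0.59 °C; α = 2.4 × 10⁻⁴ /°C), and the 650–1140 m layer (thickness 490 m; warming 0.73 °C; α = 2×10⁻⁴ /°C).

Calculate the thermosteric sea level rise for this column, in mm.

about 170 mm

0.54 × 3×10⁻⁴ × 240 = 0.03888 m
240–650 m: 410 × 2.4×10⁻⁴ × 0.59 = 0.058056 m
650–1140 m: 2×10⁻⁴ × 490 × 0.73 = 0.07154 m
Δh = 0.03888 + 0.058056 + 0.07154 = 0.168476 m ≈ 170 mm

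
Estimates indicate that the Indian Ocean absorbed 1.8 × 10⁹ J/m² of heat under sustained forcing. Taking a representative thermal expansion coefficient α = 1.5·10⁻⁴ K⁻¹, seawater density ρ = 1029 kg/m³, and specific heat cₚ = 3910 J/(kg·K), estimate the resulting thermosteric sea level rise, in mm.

Δh = 67 mm

Δh = αQ/(ρcₚ) = 1.5×10⁻⁴ × 1.8×10⁹ / (1029 × 3910) ≈ 0.067108 m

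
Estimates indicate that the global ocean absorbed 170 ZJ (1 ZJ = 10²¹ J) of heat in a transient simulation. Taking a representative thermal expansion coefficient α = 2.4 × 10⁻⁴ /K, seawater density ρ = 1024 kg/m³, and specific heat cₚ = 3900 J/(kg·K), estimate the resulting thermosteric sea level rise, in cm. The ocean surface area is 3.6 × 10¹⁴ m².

about 2.8 cm

Per unit area: Q = 170×10²¹ / (3.6×10¹⁴) ≈ 4.722×10⁸ J/m²
Δh = αQ/(ρcₚ) = 2.4×10⁻⁴ × 4.722×10⁸ / (1024 × 3900) ≈ 0.028377 m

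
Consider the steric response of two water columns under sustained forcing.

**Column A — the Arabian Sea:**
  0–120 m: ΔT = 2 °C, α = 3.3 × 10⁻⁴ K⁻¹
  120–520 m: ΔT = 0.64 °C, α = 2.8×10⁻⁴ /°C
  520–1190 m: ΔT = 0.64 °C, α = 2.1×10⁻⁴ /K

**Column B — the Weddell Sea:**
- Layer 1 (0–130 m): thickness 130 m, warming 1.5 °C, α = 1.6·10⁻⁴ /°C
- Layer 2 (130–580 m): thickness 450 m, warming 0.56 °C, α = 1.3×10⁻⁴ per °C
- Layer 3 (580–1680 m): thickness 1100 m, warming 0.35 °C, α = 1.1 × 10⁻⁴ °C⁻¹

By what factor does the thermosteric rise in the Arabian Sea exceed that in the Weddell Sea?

A Layer 1: 2 × 3.3×10⁻⁴ × 120 = 0.07920 m
A 120–520 m: 400 × 0.64 × 2.8×10⁻⁴ = 0.07168 m
A 520–1190 m: 2.1×10⁻⁴ × 0.64 × 670 = 0.090048 m
A total: 0.240928 m
B 0–130 m: 1.5 × 1.6×10⁻⁴ × 130 = 0.03120 m
B Layer 2: 450 × 1.3×10⁻⁴ × 0.56 = 0.03276 m
B Layer 3: 0.35 × 1.1×10⁻⁴ × 1100 = 0.04235 m
B total: 0.10631 m
Ratio: 0.240928 / 0.10631 ≈ 2.266

2.3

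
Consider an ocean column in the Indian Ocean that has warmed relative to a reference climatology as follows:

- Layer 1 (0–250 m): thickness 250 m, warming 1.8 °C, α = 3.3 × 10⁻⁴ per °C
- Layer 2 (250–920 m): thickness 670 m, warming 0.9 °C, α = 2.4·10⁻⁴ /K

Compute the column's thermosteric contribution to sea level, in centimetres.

Layer 1: 250 × 1.8 × 3.3×10⁻⁴ = 0.14850 m
Layer 2: 0.9 × 2.4×10⁻⁴ × 670 = 0.14472 m
Δh = 0.14850 + 0.14472 = 0.29322 m

29 cm of thermosteric rise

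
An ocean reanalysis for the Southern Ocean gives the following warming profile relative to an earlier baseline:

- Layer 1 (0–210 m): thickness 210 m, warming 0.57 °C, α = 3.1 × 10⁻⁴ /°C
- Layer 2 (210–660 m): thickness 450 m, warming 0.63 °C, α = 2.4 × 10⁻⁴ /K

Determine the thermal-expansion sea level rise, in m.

0.11 m

Layer 1: 3.1×10⁻⁴ × 0.57 × 210 = 0.037107 m
210–660 m: 2.4×10⁻⁴ × 0.63 × 450 = 0.06804 m
Δh = 0.037107 + 0.06804 = 0.105147 m ≈ 0.11 m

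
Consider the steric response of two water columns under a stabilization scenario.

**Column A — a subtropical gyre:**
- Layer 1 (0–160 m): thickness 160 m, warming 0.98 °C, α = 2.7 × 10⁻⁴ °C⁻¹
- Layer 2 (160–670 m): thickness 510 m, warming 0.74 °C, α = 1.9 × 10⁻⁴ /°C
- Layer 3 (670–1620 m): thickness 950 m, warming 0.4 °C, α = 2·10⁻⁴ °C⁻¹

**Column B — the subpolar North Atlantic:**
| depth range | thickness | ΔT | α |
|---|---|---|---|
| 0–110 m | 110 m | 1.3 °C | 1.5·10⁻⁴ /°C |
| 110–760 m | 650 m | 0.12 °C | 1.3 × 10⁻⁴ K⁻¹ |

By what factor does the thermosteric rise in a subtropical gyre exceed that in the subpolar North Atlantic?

6.0

A 0–160 m: 160 × 2.7×10⁻⁴ × 0.98 = 0.042336 m
A 1.9×10⁻⁴ × 0.74 × 510 = 0.071706 m
A 670–1620 m: 0.4 × 950 × 2×10⁻⁴ = 0.07600 m
A total: 0.190042 m
B 1.5×10⁻⁴ × 1.3 × 110 = 0.02145 m
B Layer 2: 1.3×10⁻⁴ × 0.12 × 650 = 0.01014 m
B total: 0.03159 m
Ratio: 0.190042 / 0.03159 ≈ 6.016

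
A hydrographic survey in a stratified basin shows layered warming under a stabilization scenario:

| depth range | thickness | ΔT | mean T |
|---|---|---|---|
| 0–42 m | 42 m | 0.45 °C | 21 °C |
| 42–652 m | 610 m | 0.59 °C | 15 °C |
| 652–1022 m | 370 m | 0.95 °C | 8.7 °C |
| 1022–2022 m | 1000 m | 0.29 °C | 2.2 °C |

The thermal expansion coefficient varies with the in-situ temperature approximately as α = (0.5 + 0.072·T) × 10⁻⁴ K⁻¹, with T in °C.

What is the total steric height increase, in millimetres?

Layer 1: α = (0.5 + 0.072×21)×10⁻⁴ = 2.012×10⁻⁴ K⁻¹
Layer 2: α = (0.5 + 0.072×15)×10⁻⁴ = 1.58×10⁻⁴ K⁻¹
Layer 3: α = (0.5 + 0.072×8.7)×10⁻⁴ = 1.1264×10⁻⁴ K⁻¹
Layer 4: α = (0.5 + 0.072×2.2)×10⁻⁴ = 0.6584×10⁻⁴ K⁻¹
42 × 0.45 × 2.012×10⁻⁴ = 0.00380268 m
42–652 m: 0.59 × 1.58×10⁻⁴ × 610 = 0.0568642 m
652–1022 m: 370 × 1.1264×10⁻⁴ × 0.95 = 0.03959296 m
1022–2022 m: 1000 × 0.6584×10⁻⁴ × 0.29 = 0.0190936 m
Δh = 0.00380268 + 0.0568642 + 0.03959296 + 0.0190936 = 0.11935344 m

120 mm of thermosteric rise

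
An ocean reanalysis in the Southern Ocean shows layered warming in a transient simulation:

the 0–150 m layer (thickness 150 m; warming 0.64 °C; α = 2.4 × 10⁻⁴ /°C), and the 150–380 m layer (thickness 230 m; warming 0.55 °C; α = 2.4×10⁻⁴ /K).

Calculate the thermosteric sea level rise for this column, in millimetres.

0–150 m: 0.64 × 150 × 2.4×10⁻⁴ = 0.02304 m
Layer 2: 0.55 × 230 × 2.4×10⁻⁴ = 0.03036 m
Δh = 0.02304 + 0.03036 = 0.05340 m

53.4 mm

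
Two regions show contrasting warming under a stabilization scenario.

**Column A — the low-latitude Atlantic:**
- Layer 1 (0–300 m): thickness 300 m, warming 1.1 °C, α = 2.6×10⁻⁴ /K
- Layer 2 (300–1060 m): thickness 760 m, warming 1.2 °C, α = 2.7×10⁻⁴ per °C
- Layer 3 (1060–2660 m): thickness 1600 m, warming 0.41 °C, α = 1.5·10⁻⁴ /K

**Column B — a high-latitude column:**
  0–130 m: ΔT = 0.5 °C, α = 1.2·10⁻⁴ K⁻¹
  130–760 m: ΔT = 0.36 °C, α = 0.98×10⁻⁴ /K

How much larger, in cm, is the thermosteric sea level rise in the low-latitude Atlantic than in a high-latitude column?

A Layer 1: 2.6×10⁻⁴ × 1.1 × 300 = 0.08580 m
A Layer 2: 760 × 2.7×10⁻⁴ × 1.2 = 0.24624 m
A Layer 3: 0.41 × 1.5×10⁻⁴ × 1600 = 0.09840 m
A total: 0.43044 m
B 1.2×10⁻⁴ × 130 × 0.5 = 0.00780 m
B 130–760 m: 0.98×10⁻⁴ × 0.36 × 630 = 0.0222264 m
B total: 0.0300264 m
Difference: 0.43044 − 0.0300264 = 0.4004136 m

Δh_A − Δh_B ≈ 40.0 cm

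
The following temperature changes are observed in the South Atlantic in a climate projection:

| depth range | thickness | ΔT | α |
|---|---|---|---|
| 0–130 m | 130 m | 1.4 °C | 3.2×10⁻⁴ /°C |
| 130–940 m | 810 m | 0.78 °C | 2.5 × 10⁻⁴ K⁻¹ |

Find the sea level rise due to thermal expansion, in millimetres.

216 mm of thermosteric rise

Layer 1: 130 × 3.2×10⁻⁴ × 1.4 = 0.05824 m
Layer 2: 0.78 × 2.5×10⁻⁴ × 810 = 0.15795 m
Δh = 0.05824 + 0.15795 = 0.21619 m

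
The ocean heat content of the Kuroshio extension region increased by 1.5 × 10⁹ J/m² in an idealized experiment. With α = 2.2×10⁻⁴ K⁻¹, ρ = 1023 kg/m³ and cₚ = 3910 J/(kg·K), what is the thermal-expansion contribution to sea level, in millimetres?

Δh = αQ/(ρcₚ) = 2.2×10⁻⁴ × 1.5×10⁹ / (1023 × 3910) ≈ 0.082501 m

82.5 mm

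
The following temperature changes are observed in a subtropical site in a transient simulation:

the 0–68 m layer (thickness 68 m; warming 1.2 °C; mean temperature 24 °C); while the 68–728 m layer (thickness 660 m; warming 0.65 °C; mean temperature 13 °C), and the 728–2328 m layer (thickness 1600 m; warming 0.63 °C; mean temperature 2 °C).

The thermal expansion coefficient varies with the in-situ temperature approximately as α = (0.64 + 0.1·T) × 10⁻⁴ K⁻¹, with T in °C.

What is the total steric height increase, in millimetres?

about 190 mm

Layer 1: α = (0.64 + 0.1×24)×10⁻⁴ = 3.04×10⁻⁴ K⁻¹
Layer 2: α = (0.64 + 0.1×13)×10⁻⁴ = 1.94×10⁻⁴ K⁻¹
Layer 3: α = (0.64 + 0.1×2)×10⁻⁴ = 0.84×10⁻⁴ K⁻¹
0–68 m: 68 × 1.2 × 3.04×10⁻⁴ = 0.0248064 m
68–728 m: 0.65 × 660 × 1.94×10⁻⁴ = 0.083226 m
728–2328 m: 0.63 × 1600 × 0.84×10⁻⁴ = 0.084672 m
Δh = 0.0248064 + 0.083226 + 0.084672 = 0.1927044 m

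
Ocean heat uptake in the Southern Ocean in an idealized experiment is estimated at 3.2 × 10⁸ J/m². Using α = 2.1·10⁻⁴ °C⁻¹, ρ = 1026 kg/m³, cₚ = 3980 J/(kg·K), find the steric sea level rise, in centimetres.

Δh ≈ 1.65 cm

Δh = αQ/(ρcₚ) = 2.1×10⁻⁴ × 3.2×10⁸ / (1026 × 3980) ≈ 0.016457 m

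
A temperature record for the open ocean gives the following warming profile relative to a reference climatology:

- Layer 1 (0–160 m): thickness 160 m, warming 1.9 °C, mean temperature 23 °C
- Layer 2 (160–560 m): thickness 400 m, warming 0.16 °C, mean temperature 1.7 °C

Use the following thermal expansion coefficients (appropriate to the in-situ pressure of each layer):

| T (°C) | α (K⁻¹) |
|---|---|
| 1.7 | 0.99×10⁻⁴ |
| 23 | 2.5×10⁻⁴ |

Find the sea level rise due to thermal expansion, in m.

Layer 1 at 23 °C → α = 2.5×10⁻⁴ K⁻¹
Layer 2 at 1.7 °C → α = 0.99×10⁻⁴ K⁻¹
Layer 1: 2.5×10⁻⁴ × 1.9 × 160 = 0.07600 m
160–560 m: 0.99×10⁻⁴ × 400 × 0.16 = 0.006336 m
Δh = 0.07600 + 0.006336 = 0.082336 m ≈ 0.0823 m

Δh ≈ 0.0823 m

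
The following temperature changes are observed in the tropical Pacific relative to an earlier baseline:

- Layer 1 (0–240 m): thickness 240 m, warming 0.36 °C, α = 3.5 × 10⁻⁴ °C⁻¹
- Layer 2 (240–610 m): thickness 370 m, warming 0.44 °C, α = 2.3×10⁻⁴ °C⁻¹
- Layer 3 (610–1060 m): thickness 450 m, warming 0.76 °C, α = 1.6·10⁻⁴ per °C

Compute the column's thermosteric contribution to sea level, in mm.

122 mm of thermosteric rise

240 × 3.5×10⁻⁴ × 0.36 = 0.03024 m
Layer 2: 0.44 × 2.3×10⁻⁴ × 370 = 0.037444 m
450 × 1.6×10⁻⁴ × 0.76 = 0.05472 m
Δh = 0.03024 + 0.037444 + 0.05472 = 0.122404 m ≈ 122 mm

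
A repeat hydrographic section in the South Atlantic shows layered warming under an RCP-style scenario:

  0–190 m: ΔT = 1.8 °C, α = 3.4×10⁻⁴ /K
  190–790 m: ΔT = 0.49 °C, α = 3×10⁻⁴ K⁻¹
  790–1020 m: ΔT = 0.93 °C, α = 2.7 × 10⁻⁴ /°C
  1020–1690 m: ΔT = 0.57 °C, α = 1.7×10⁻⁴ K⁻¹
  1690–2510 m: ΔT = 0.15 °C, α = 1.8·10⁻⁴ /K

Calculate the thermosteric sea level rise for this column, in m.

about 0.349 m

1.8 × 3.4×10⁻⁴ × 190 = 0.11628 m
3×10⁻⁴ × 0.49 × 600 = 0.08820 m
790–1020 m: 230 × 0.93 × 2.7×10⁻⁴ = 0.057753 m
0.57 × 1.7×10⁻⁴ × 670 = 0.064923 m
Layer 5: 1.8×10⁻⁴ × 820 × 0.15 = 0.02214 m
Δh = 0.11628 + 0.08820 + 0.057753 + 0.064923 + 0.02214 = 0.349296 m ≈ 0.349 m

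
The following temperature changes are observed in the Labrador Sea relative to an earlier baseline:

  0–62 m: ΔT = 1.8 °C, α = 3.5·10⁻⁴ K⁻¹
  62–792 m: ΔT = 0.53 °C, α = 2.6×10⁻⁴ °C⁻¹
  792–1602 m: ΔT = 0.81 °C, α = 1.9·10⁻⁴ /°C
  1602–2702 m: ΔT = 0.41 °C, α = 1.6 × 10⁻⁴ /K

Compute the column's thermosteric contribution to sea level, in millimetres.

62 × 3.5×10⁻⁴ × 1.8 = 0.03906 m
62–792 m: 730 × 0.53 × 2.6×10⁻⁴ = 0.100594 m
810 × 0.81 × 1.9×10⁻⁴ = 0.124659 m
Layer 4: 1100 × 1.6×10⁻⁴ × 0.41 = 0.07216 m
Δh = 0.03906 + 0.100594 + 0.124659 + 0.07216 = 0.336473 m

Δh = 336 mm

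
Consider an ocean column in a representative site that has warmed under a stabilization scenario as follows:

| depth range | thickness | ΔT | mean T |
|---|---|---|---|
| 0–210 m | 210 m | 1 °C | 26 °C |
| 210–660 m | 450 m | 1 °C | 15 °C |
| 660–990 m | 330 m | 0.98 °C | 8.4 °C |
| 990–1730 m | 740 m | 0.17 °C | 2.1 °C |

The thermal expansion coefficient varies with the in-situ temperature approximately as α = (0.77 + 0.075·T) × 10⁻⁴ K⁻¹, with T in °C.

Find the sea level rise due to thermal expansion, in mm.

Layer 1: α = (0.77 + 0.075×26)×10⁻⁴ = 2.72×10⁻⁴ K⁻¹
Layer 2: α = (0.77 + 0.075×15)×10⁻⁴ = 1.895×10⁻⁴ K⁻¹
Layer 3: α = (0.77 + 0.075×8.4)×10⁻⁴ = 1.4×10⁻⁴ K⁻¹
Layer 4: α = (0.77 + 0.075×2.1)×10⁻⁴ = 0.9275×10⁻⁴ K⁻¹
2.72×10⁻⁴ × 210 × 1 = 0.05712 m
1.895×10⁻⁴ × 1 × 450 = 0.085275 m
0.98 × 1.4×10⁻⁴ × 330 = 0.045276 m
740 × 0.9275×10⁻⁴ × 0.17 = 0.01166795 m
Δh = 0.05712 + 0.085275 + 0.045276 + 0.01166795 = 0.19933895 m

199 mm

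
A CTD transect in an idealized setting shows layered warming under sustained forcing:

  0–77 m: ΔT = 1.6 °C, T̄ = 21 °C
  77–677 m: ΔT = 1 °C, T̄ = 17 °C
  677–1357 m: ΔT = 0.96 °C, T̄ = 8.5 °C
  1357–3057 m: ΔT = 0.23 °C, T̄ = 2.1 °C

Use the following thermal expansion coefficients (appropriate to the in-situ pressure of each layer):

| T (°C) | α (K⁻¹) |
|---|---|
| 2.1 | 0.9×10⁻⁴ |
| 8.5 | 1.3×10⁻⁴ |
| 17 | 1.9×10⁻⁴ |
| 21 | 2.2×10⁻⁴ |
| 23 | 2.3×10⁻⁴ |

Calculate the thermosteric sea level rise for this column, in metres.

Layer 1 at 21 °C → α = 2.2×10⁻⁴ K⁻¹
Layer 2 at 17 °C → α = 1.9×10⁻⁴ K⁻¹
Layer 3 at 8.5 °C → α = 1.3×10⁻⁴ K⁻¹
Layer 4 at 2.1 °C → α = 0.9×10⁻⁴ K⁻¹
Layer 1: 77 × 2.2×10⁻⁴ × 1.6 = 0.027104 m
Layer 2: 1 × 1.9×10⁻⁴ × 600 = 0.11400 m
Layer 3: 1.3×10⁻⁴ × 680 × 0.96 = 0.084864 m
1700 × 0.23 × 0.9×10⁻⁴ = 0.03519 m
Δh = 0.027104 + 0.11400 + 0.084864 + 0.03519 = 0.261158 m

about 0.261 m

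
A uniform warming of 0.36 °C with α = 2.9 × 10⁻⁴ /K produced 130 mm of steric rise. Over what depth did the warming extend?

H = Δh/(αΔT) = 0.13 / (2.9×10⁻⁴ × 0.36) ≈ 1245 m

about 1250 m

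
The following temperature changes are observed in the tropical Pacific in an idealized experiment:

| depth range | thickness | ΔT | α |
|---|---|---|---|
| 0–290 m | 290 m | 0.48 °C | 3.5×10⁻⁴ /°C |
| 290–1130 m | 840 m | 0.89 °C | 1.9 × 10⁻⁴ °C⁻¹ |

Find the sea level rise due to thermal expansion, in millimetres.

0–290 m: 3.5×10⁻⁴ × 0.48 × 290 = 0.04872 m
Layer 2: 0.89 × 840 × 1.9×10⁻⁴ = 0.142044 m
Δh = 0.04872 + 0.142044 = 0.190764 m

Δh ≈ 190 mm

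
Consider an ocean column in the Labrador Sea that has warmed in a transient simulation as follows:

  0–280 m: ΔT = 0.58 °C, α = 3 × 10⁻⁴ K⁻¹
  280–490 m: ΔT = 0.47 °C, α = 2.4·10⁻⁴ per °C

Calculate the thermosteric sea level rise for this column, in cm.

about 7.24 cm

0.58 × 280 × 3×10⁻⁴ = 0.04872 m
0.47 × 2.4×10⁻⁴ × 210 = 0.023688 m
Δh = 0.04872 + 0.023688 = 0.072408 m ≈ 7.24 cm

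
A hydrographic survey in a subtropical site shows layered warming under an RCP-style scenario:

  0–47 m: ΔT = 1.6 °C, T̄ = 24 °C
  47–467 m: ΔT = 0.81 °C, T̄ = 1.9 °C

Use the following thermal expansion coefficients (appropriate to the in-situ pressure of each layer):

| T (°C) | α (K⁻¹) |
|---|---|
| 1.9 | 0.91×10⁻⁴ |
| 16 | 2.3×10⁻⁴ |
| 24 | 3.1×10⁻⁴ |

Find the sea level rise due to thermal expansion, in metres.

Layer 1 at 24 °C → α = 3.1×10⁻⁴ K⁻¹
Layer 2 at 1.9 °C → α = 0.91×10⁻⁴ K⁻¹
Layer 1: 47 × 1.6 × 3.1×10⁻⁴ = 0.023312 m
Layer 2: 0.91×10⁻⁴ × 420 × 0.81 = 0.0309582 m
Δh = 0.023312 + 0.0309582 = 0.0542702 m

0.0543 m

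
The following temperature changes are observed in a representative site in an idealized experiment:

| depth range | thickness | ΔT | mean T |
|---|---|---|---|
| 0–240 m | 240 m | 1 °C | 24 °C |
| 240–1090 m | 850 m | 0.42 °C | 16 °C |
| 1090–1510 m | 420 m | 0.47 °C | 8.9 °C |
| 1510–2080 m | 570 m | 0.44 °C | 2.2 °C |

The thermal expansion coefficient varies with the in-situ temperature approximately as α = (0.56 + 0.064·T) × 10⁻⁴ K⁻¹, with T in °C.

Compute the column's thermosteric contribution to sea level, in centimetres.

about 15 cm

Layer 1: α = (0.56 + 0.064×24)×10⁻⁴ = 2.096×10⁻⁴ K⁻¹
Layer 2: α = (0.56 + 0.064×16)×10⁻⁴ = 1.584×10⁻⁴ K⁻¹
Layer 3: α = (0.56 + 0.064×8.9)×10⁻⁴ = 1.1296×10⁻⁴ K⁻¹
Layer 4: α = (0.56 + 0.064×2.2)×10⁻⁴ = 0.7008×10⁻⁴ K⁻¹
Layer 1: 240 × 2.096×10⁻⁴ × 1 = 0.050304 m
Layer 2: 850 × 1.584×10⁻⁴ × 0.42 = 0.0565488 m
1.1296×10⁻⁴ × 420 × 0.47 = 0.022298304 m
Layer 4: 570 × 0.7008×10⁻⁴ × 0.44 = 0.017576064 m
Δh = 0.050304 + 0.0565488 + 0.022298304 + 0.017576064 = 0.146727168 m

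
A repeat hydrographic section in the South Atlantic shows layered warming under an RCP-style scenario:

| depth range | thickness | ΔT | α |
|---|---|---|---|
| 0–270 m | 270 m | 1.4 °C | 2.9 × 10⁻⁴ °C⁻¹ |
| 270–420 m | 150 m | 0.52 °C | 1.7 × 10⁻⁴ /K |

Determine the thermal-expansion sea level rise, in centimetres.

270 × 1.4 × 2.9×10⁻⁴ = 0.10962 m
Layer 2: 1.7×10⁻⁴ × 150 × 0.52 = 0.01326 m
Δh = 0.10962 + 0.01326 = 0.12288 m ≈ 12 cm

Δh = 12 cm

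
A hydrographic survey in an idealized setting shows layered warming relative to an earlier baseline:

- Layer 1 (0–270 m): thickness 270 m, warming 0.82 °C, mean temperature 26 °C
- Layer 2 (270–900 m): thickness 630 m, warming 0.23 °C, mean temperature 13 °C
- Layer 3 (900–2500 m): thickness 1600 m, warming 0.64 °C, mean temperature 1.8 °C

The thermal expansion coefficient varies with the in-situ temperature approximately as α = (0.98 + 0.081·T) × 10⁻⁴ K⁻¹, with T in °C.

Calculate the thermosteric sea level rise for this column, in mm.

Layer 1: α = (0.98 + 0.081×26)×10⁻⁴ = 3.086×10⁻⁴ K⁻¹
Layer 2: α = (0.98 + 0.081×13)×10⁻⁴ = 2.033×10⁻⁴ K⁻¹
Layer 3: α = (0.98 + 0.081×1.8)×10⁻⁴ = 1.1258×10⁻⁴ K⁻¹
0.82 × 3.086×10⁻⁴ × 270 = 0.06832404 m
Layer 2: 630 × 2.033×10⁻⁴ × 0.23 = 0.02945817 m
900–2500 m: 0.64 × 1600 × 1.1258×10⁻⁴ = 0.11528192 m
Δh = 0.06832404 + 0.02945817 + 0.11528192 = 0.21306413 m

about 210 mm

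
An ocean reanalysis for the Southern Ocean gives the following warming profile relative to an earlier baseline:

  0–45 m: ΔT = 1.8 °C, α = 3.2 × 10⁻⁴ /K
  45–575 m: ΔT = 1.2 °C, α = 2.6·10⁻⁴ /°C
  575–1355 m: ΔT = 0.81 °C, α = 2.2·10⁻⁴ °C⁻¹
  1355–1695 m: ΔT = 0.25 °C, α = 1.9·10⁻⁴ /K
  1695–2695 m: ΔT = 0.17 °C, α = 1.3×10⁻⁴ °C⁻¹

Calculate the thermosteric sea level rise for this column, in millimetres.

about 370 mm

45 × 3.2×10⁻⁴ × 1.8 = 0.02592 m
45–575 m: 1.2 × 2.6×10⁻⁴ × 530 = 0.16536 m
0.81 × 2.2×10⁻⁴ × 780 = 0.138996 m
1.9×10⁻⁴ × 0.25 × 340 = 0.01615 m
1695–2695 m: 0.17 × 1000 × 1.3×10⁻⁴ = 0.02210 m
Δh = 0.02592 + 0.16536 + 0.138996 + 0.01615 + 0.02210 = 0.368526 m ≈ 370 mm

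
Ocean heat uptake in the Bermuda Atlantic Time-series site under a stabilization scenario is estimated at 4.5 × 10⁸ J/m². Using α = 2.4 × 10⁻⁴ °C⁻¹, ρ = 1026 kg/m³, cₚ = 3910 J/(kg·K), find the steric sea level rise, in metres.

about 0.0269 m

Δh = αQ/(ρcₚ) = 2.4×10⁻⁴ × 4.5×10⁸ / (1026 × 3910) ≈ 0.026922 m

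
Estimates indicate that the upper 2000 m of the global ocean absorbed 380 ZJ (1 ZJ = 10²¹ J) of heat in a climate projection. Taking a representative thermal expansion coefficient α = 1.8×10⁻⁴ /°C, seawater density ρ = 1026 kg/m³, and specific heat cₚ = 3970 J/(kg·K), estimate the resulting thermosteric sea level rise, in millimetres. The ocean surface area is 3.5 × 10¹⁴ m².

48.0 mm

Per unit area: Q = 380×10²¹ / (3.5×10¹⁴) ≈ 1.086×10⁹ J/m²
Δh = αQ/(ρcₚ) = 1.8×10⁻⁴ × 1.086×10⁹ / (1026 × 3970) ≈ 0.047992 m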